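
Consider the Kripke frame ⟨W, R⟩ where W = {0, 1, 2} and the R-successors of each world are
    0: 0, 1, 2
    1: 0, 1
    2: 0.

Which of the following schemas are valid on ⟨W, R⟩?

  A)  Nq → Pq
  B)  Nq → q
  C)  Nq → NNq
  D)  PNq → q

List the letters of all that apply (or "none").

A, D

R is not reflexive: not 2 R 2.
R is symmetric: every R-edge is matched by its reverse.
R is not transitive: 1 R 0 and 0 R 2 but not 1 R 2.
R is serial: every world has an R-successor.
(A) Nq → Pq is axiom D; it is valid on a frame exactly when R is serial. R is serial, so valid.
(B) Nq → q is axiom T, which corresponds to reflexivity. R is not reflexive — not valid.
(C) axiom 4: valid iff R is transitive. R is not transitive — not valid.
(D) the dual of axiom B: valid iff R is symmetric. R is symmetric — valid.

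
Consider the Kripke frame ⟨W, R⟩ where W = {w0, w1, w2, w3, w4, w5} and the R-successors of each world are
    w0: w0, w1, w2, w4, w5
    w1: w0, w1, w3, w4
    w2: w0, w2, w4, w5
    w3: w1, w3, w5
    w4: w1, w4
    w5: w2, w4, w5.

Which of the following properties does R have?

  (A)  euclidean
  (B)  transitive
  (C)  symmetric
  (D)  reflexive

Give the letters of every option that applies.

D

(A) not euclidean: w0 R w1 and w0 R w2 but not w1 R w2.
(B) not transitive: w0 R w1 and w1 R w3 but not w0 R w3.
(C) not symmetric: w0 R w4 but not w4 R w0.
(D) reflexive: each world relates to itself.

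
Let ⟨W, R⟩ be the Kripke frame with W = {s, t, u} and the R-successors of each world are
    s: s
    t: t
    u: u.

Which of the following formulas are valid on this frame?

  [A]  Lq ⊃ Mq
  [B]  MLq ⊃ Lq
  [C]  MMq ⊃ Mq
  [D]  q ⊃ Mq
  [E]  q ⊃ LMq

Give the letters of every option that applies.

A, B, C, D, E

R is reflexive: each world relates to itself.
R is symmetric: every R-edge is matched by its reverse.
R is transitive: R is closed under composition.
R is euclidean: any two R-successors of the same world are R-related.
R is serial: every world has an R-successor.
(A) axiom D: valid iff R is serial. R is serial — valid.
(B) MLq ⊃ Lq is the dual of axiom 5, which corresponds to the euclidean property. R is euclidean — valid.
(C) the dual of axiom 4: valid iff R is transitive. R is transitive — valid.
(D) the dual of axiom T: valid iff R is reflexive. R is reflexive — valid.
(E) q ⊃ LMq (axiom B) characterises the symmetric frames. R is symmetric — valid.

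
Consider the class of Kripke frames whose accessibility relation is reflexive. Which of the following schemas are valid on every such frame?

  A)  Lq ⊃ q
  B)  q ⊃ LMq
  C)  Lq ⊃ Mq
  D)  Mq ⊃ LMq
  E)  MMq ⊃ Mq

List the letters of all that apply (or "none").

A reflexive relation is serial.
(A) Lq ⊃ q is axiom T; it is valid on a frame exactly when R is reflexive. Every such R is reflexive, so valid.
(B) axiom B: valid iff R is symmetric. Such an R need not be symmetric — not valid.
(C) Lq ⊃ Mq is axiom D, which corresponds to seriality. Every such R is serial — valid.
(D) Mq ⊃ LMq is axiom 5, which corresponds to the euclidean property. Such an R need not be euclidean — not valid.
(E) MMq ⊃ Mq is the dual of axiom 4; it is valid on a frame exactly when R is transitive. Such an R need not be transitive, so not valid.

A, C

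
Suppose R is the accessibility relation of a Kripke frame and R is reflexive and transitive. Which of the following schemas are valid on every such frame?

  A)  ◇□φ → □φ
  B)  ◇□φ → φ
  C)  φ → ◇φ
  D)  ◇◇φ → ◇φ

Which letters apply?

C, D

Reflexive relations are serial.
(A) ◇□φ → □φ (the dual of axiom 5) characterises the euclidean frames. Such an R need not be euclidean — not valid.
(B) ◇□φ → φ is the dual of axiom B, which corresponds to symmetry. Such an R need not be symmetric — not valid.
(C) the dual of axiom T: valid iff R is reflexive. Every such R is reflexive — valid.
(D) ◇◇φ → ◇φ is the dual of axiom 4; it is valid on a frame exactly when R is transitive. Every such R is transitive, so valid.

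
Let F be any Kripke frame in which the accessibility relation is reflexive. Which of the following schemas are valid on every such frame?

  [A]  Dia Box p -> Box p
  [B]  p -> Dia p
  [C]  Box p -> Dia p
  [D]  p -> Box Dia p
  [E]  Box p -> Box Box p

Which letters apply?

A reflexive relation is serial.
(A) Dia Box p -> Box p (the dual of axiom 5) characterises the euclidean frames. Such an R need not be euclidean — not valid.
(B) p -> Dia p is the dual of axiom T; it is valid on a frame exactly when R is reflexive. Every such R is reflexive, so valid.
(C) Box p -> Dia p is axiom D; it is valid on a frame exactly when R is serial. Every such R is serial, so valid.
(D) p -> Box Dia p is axiom B; it is valid on a frame exactly when R is symmetric. Such an R need not be symmetric, so not valid.
(E) Box p -> Box Box p is axiom 4; it is valid on a frame exactly when R is transitive. Such an R need not be transitive, so not valid.

B, C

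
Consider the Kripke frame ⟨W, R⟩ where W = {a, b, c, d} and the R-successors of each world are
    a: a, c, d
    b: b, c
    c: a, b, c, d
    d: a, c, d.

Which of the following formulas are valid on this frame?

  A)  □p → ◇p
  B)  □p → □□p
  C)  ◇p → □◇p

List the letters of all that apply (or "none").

A

R is not transitive: a R c and c R b but not a R b.
R is not euclidean: c R a and c R b but not a R b.
R is serial: every world has an R-successor.
(A) □p → ◇p is axiom D, which corresponds to seriality. R is serial — valid.
(B) □p → □□p is axiom 4, which corresponds to transitivity. R is not transitive — not valid.
(C) ◇p → □◇p is axiom 5, which corresponds to the euclidean property. R is not euclidean — not valid.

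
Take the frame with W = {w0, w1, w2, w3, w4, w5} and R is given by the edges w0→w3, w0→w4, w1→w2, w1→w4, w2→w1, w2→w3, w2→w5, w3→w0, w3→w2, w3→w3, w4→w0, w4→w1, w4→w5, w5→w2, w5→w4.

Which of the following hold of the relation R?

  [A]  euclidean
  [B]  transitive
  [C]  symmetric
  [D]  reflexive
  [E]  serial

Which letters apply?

(A) not euclidean: w0 R w3 and w0 R w4 but not w3 R w4.
(B) not transitive: w0 R w3 and w3 R w0 but not w0 R w0.
(C) symmetric: every R-edge is matched by its reverse.
(D) not reflexive: not w0 R w0.
(E) serial: every world has an R-successor.

C, E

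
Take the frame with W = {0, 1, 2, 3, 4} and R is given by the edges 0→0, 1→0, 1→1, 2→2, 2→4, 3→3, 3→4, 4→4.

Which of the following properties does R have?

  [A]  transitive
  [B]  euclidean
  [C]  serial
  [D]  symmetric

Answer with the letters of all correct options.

A, C

(A) transitive: R is closed under composition.
(B) not euclidean: 1 R 0 and 1 R 1 but not 0 R 1.
(C) serial: every world has an R-successor.
(D) not symmetric: 1 R 0 but not 0 R 1.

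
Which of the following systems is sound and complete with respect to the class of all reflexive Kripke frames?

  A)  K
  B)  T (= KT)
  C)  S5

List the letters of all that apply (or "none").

(A) K is determined by the class of arbitrary frames.
(B) T (= KT) is determined by exactly this class.
(C) S5 is determined by the class of reflexive, symmetric, and transitive frames.

B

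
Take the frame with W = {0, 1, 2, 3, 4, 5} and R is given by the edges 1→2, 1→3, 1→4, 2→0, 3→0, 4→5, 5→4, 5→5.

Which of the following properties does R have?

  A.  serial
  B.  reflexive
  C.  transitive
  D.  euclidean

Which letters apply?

(A) not serial: 0 has no R-successor.
(B) not reflexive: not 0 R 0.
(C) not transitive: 1 R 2 and 2 R 0 but not 1 R 0.
(D) not euclidean: 1 R 2 and 1 R 3 but not 2 R 3.

none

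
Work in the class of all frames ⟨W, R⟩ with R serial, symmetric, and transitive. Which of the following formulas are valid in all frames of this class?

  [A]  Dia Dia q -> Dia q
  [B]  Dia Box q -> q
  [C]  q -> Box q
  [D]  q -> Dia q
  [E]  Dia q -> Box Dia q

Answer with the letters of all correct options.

A, B, D, E

A serial symmetric transitive relation is reflexive (take any v with uRv; symmetry gives vRu and transitivity gives uRu), hence an equivalence relation.
(A) Dia Dia q -> Dia q is the dual of axiom 4; it is valid on a frame exactly when R is transitive. Every such R is transitive, so valid.
(B) the dual of axiom B: valid iff R is symmetric. Every such R is symmetric — valid.
(C) q -> Box q is valid only on frames where every R-edge is a self-loop. Such an R need not be a subset of the identity — not valid.
(D) q -> Dia q (the dual of axiom T) characterises the reflexive frames. Every such R is reflexive — valid.
(E) Dia q -> Box Dia q (axiom 5) characterises the euclidean frames. Every such R is euclidean — valid.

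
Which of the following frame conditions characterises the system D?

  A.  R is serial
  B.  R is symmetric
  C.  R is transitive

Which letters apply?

A

(A) D is sound and complete for exactly this class.
(B) this class determines KB, not D.
(C) this class determines K4, not D.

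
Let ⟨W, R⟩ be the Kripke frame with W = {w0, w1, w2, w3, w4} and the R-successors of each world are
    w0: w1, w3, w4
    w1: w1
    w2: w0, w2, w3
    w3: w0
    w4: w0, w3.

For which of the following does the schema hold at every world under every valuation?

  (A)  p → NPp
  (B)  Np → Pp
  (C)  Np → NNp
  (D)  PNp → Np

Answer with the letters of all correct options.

R is not symmetric: w0 R w1 but not w1 R w0.
R is not transitive: w0 R w3 and w3 R w0 but not w0 R w0.
R is not euclidean: w0 R w1 and w0 R w3 but not w1 R w3.
R is serial: every world has an R-successor.
(A) axiom B: valid iff R is symmetric. R is not symmetric — not valid.
(B) Np → Pp is axiom D; it is valid on a frame exactly when R is serial. R is serial, so valid.
(C) Np → NNp is axiom 4, which corresponds to transitivity. R is not transitive — not valid.
(D) PNp → Np is the dual of axiom 5; it is valid on a frame exactly when R is euclidean. R is not euclidean, so not valid.

B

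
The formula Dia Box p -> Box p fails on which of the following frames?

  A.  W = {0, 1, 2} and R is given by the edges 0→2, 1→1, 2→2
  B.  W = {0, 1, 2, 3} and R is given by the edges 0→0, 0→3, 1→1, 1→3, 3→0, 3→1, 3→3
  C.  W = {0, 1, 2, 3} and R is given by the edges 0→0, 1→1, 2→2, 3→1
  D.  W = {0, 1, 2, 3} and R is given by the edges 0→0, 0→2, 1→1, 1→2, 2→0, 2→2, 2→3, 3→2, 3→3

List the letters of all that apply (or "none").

The schema Dia Box p -> Box p is the dual of axiom 5; it is valid on a frame iff R is euclidean.
(A) R is euclidean (any two R-successors of the same world are R-related), so the schema is valid here.
(B) R is not euclidean (3 R 0 and 3 R 1 but not 0 R 1), so the schema fails here.
(C) R is euclidean (any two R-successors of the same world are R-related), so the schema is valid here.
(D) R is not euclidean (1 R 2 and 1 R 1 but not 2 R 1), so the schema fails here.

B, D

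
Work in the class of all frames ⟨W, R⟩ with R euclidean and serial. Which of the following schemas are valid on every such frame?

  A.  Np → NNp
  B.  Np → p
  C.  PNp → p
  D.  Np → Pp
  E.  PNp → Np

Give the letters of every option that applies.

(A) Np → NNp is axiom 4, which corresponds to transitivity. Such an R need not be transitive — not valid.
(B) Np → p (axiom T) characterises the reflexive frames. Such an R need not be reflexive — not valid.
(C) PNp → p is the dual of axiom B; it is valid on a frame exactly when R is symmetric. Such an R need not be symmetric, so not valid.
(D) Np → Pp is axiom D, which corresponds to seriality. Every such R is serial — valid.
(E) the dual of axiom 5: valid iff R is euclidean. Every such R is euclidean — valid.

D, E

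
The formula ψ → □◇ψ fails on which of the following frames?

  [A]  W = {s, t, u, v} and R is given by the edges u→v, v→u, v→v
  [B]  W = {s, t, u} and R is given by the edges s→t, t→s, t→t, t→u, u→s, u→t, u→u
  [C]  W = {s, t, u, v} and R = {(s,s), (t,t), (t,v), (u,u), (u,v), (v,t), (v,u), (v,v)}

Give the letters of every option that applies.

The schema ψ → □◇ψ is axiom B; it is valid on a frame iff R is symmetric.
(A) R is symmetric (every R-edge is matched by its reverse), so the schema is valid here.
(B) R is not symmetric (u R s but not s R u), so the schema fails here.
(C) R is symmetric (every R-edge is matched by its reverse), so the schema is valid here.

B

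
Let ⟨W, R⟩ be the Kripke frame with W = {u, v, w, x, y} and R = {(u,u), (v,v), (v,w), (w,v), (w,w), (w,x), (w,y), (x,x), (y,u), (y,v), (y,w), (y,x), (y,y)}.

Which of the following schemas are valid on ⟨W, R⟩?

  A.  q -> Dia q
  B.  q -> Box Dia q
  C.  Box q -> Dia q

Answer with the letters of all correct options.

R is reflexive: each world relates to itself.
R is not symmetric: w R x but not x R w.
R is serial: every world has an R-successor.
(A) q -> Dia q is the dual of axiom T; it is valid on a frame exactly when R is reflexive. R is reflexive, so valid.
(B) q -> Box Dia q is axiom B, which corresponds to symmetry. R is not symmetric — not valid.
(C) Box q -> Dia q is axiom D, which corresponds to seriality. R is serial — valid.

A, C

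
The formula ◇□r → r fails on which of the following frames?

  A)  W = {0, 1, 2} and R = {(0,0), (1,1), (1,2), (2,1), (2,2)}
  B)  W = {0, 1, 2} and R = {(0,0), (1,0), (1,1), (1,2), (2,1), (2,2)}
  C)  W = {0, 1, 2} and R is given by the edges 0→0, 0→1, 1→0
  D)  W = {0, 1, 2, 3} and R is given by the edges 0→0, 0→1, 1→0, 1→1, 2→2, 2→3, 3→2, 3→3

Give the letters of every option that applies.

The schema ◇□r → r is the dual of axiom B; it is valid on a frame iff R is symmetric.
(A) R is symmetric (every R-edge is matched by its reverse), so the schema is valid here.
(B) R is not symmetric (1 R 0 but not 0 R 1), so the schema fails here.
(C) R is symmetric (every R-edge is matched by its reverse), so the schema is valid here.
(D) R is symmetric (every R-edge is matched by its reverse), so the schema is valid here.

B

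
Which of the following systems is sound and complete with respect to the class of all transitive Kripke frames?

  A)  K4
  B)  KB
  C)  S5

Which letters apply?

A

(A) K4 is determined by exactly this class.
(B) KB is determined by the class of symmetric frames.
(C) S5 is determined by the class of reflexive, symmetric, and transitive frames.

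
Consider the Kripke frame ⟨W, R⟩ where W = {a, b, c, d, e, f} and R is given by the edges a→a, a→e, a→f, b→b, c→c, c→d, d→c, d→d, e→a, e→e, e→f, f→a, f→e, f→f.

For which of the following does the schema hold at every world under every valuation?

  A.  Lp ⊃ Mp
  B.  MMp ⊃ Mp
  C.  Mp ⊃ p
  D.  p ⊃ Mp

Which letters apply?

A, B, D

R is reflexive: each world relates to itself.
R is transitive: R is closed under composition.
R is serial: every world has an R-successor.
R is not a subset of the identity: a R e with a ≠ e.
(A) Lp ⊃ Mp is axiom D; it is valid on a frame exactly when R is serial. R is serial, so valid.
(B) MMp ⊃ Mp is the dual of axiom 4, which corresponds to transitivity. R is transitive — valid.
(C) Mp ⊃ p is the converse of T; it holds exactly when R ⊆ identity. Here R ⊄ identity — not valid.
(D) p ⊃ Mp is the dual of axiom T, which corresponds to reflexivity. R is reflexive — valid.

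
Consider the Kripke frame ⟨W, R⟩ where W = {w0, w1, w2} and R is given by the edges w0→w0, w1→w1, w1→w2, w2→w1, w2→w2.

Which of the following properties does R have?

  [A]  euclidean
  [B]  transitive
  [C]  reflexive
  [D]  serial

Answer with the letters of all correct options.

(A) euclidean: any two R-successors of the same world are R-related.
(B) transitive: R is closed under composition.
(C) reflexive: each world relates to itself.
(D) serial: every world has an R-successor.

A, B, C, D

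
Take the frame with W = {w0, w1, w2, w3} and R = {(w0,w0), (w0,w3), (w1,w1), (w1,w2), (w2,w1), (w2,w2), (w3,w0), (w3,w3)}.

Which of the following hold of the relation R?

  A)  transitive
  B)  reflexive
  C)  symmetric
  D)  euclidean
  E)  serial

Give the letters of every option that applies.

A, B, C, D, E

(A) transitive: R is closed under composition.
(B) reflexive: each world relates to itself.
(C) symmetric: every R-edge is matched by its reverse.
(D) euclidean: any two R-successors of the same world are R-related.
(E) serial: every world has an R-successor.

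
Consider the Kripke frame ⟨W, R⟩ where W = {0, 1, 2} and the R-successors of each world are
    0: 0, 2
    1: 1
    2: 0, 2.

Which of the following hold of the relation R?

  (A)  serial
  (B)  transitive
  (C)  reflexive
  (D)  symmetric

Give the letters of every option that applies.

A, B, C, D

(A) serial: every world has an R-successor.
(B) transitive: R is closed under composition.
(C) reflexive: each world relates to itself.
(D) symmetric: every R-edge is matched by its reverse.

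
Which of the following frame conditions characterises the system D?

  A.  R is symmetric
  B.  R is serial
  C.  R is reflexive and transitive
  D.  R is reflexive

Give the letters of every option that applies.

(A) this class determines KB, not D.
(B) D is sound and complete for exactly this class.
(C) this class determines S4, not D.
(D) this class determines T (= KT), not D.

B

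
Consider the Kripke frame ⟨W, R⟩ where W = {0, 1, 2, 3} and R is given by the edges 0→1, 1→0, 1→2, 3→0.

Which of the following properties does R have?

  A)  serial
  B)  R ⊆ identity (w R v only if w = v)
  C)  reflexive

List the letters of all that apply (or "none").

(A) not serial: 2 has no R-successor.
(B) not ⊆ identity: 0 R 1 with 0 ≠ 1.
(C) not reflexive: not 0 R 0.

none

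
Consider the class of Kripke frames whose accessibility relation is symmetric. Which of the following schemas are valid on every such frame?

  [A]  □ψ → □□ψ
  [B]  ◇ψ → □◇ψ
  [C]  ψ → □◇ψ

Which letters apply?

C

(A) □ψ → □□ψ (axiom 4) characterises the transitive frames. Such an R need not be transitive — not valid.
(B) axiom 5: valid iff R is euclidean. Such an R need not be euclidean — not valid.
(C) ψ → □◇ψ (axiom B) characterises the symmetric frames. Every such R is symmetric — valid.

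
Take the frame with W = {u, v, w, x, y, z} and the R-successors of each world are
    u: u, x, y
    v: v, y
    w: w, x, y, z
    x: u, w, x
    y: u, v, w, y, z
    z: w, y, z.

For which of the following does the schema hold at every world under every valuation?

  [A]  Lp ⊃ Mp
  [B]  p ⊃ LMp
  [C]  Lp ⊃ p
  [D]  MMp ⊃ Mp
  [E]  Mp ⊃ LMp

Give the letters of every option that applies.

R is reflexive: each world relates to itself.
R is symmetric: every R-edge is matched by its reverse.
R is not transitive: u R x and x R w but not u R w.
R is not euclidean: u R x and u R y but not x R y.
R is serial: every world has an R-successor.
(A) Lp ⊃ Mp (axiom D) characterises the serial frames. R is serial — valid.
(B) p ⊃ LMp is axiom B, which corresponds to symmetry. R is symmetric — valid.
(C) Lp ⊃ p is axiom T, which corresponds to reflexivity. R is reflexive — valid.
(D) MMp ⊃ Mp is the dual of axiom 4; it is valid on a frame exactly when R is transitive. R is not transitive, so not valid.
(E) axiom 5: valid iff R is euclidean. R is not euclidean — not valid.

A, B, C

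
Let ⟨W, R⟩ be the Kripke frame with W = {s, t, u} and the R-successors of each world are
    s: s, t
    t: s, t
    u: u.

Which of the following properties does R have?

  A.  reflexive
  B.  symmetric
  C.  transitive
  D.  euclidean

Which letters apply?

(A) reflexive: each world relates to itself.
(B) symmetric: every R-edge is matched by its reverse.
(C) transitive: R is closed under composition.
(D) euclidean: any two R-successors of the same world are R-related.

A, B, C, D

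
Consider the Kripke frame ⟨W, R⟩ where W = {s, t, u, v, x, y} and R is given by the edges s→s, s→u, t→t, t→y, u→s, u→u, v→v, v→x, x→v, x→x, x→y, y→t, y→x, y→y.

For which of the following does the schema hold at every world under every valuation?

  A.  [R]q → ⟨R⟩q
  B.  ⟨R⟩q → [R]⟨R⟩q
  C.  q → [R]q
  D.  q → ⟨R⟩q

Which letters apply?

A, D

R is reflexive: each world relates to itself.
R is not euclidean: x R v and x R y but not v R y.
R is serial: every world has an R-successor.
R is not a subset of the identity: s R u with s ≠ u.
(A) [R]q → ⟨R⟩q is axiom D; it is valid on a frame exactly when R is serial. R is serial, so valid.
(B) axiom 5: valid iff R is euclidean. R is not euclidean — not valid.
(C) q → [R]q is equivalent to ◇p→p; it holds exactly when R ⊆ identity. Here R ⊄ identity — not valid.
(D) q → ⟨R⟩q is the dual of axiom T; it is valid on a frame exactly when R is reflexive. R is reflexive, so valid.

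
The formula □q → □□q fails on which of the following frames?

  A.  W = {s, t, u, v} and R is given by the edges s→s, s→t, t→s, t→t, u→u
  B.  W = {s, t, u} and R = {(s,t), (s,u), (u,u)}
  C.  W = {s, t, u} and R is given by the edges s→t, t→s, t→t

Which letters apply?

The schema □q → □□q is axiom 4; it is valid on a frame iff R is transitive.
(A) R is transitive (R is closed under composition), so the schema is valid here.
(B) R is transitive (R is closed under composition), so the schema is valid here.
(C) R is not transitive (s R t and t R s but not s R s), so the schema fails here.

C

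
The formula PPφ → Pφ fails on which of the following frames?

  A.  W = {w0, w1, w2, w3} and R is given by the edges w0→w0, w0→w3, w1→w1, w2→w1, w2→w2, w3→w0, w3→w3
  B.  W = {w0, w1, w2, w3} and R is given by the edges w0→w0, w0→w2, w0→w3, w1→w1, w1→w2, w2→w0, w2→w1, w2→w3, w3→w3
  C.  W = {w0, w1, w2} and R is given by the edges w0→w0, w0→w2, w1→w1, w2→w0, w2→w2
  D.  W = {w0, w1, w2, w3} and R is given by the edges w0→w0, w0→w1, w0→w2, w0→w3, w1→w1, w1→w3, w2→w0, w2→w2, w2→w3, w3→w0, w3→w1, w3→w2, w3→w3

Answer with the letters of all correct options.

B, D

The schema PPφ → Pφ is the dual of axiom 4; it is valid on a frame iff R is transitive.
(A) R is transitive (R is closed under composition), so the schema is valid here.
(B) R is not transitive (w0 R w2 and w2 R w1 but not w0 R w1), so the schema fails here.
(C) R is transitive (R is closed under composition), so the schema is valid here.
(D) R is not transitive (w1 R w3 and w3 R w0 but not w1 R w0), so the schema fails here.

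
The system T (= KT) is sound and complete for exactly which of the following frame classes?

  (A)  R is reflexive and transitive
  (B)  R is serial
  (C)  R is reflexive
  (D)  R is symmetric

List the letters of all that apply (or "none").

(A) this class determines S4, not T (= KT).
(B) this class determines D, not T (= KT).
(C) T (= KT) is sound and complete for exactly this class.
(D) this class determines KB, not T (= KT).

C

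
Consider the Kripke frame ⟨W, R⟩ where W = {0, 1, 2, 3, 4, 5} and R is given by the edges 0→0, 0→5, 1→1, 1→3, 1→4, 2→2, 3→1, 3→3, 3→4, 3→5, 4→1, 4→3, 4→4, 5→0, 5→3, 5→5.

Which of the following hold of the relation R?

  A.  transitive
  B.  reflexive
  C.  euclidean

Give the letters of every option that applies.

B

(A) not transitive: 0 R 5 and 5 R 3 but not 0 R 3.
(B) reflexive: each world relates to itself.
(C) not euclidean: 3 R 1 and 3 R 5 but not 1 R 5.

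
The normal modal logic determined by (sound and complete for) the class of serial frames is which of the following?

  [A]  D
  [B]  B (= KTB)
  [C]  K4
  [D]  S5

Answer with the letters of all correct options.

A

(A) D is determined by exactly this class.
(B) B (= KTB) is determined by the class of reflexive and symmetric frames.
(C) K4 is determined by the class of transitive frames.
(D) S5 is determined by the class of reflexive, symmetric, and transitive frames.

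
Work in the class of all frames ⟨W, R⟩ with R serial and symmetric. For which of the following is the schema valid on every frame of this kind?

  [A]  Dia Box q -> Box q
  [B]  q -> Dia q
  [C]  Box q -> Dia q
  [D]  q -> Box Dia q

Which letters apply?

(A) Dia Box q -> Box q is the dual of axiom 5, which corresponds to the euclidean property. Such an R need not be euclidean — not valid.
(B) q -> Dia q is the dual of axiom T; it is valid on a frame exactly when R is reflexive. Such an R need not be reflexive, so not valid.
(C) Box q -> Dia q is axiom D; it is valid on a frame exactly when R is serial. Every such R is serial, so valid.
(D) q -> Box Dia q is axiom B, which corresponds to symmetry. Every such R is symmetric — valid.

C, D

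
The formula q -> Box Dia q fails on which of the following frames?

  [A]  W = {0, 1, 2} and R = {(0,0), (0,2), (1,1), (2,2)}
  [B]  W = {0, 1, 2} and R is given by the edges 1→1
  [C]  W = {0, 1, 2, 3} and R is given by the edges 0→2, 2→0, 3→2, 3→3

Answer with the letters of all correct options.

The schema q -> Box Dia q is axiom B; it is valid on a frame iff R is symmetric.
(A) R is not symmetric (0 R 2 but not 2 R 0), so the schema fails here.
(B) R is symmetric (every R-edge is matched by its reverse), so the schema is valid here.
(C) R is not symmetric (3 R 2 but not 2 R 3), so the schema fails here.

A, C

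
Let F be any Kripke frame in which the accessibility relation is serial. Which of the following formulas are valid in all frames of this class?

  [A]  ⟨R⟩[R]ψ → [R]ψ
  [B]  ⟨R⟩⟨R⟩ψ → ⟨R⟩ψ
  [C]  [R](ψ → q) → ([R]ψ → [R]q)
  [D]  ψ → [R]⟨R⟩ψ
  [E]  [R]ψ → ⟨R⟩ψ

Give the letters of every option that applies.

C, E

(A) the dual of axiom 5: valid iff R is euclidean. Such an R need not be euclidean — not valid.
(B) ⟨R⟩⟨R⟩ψ → ⟨R⟩ψ is the dual of axiom 4, which corresponds to transitivity. Such an R need not be transitive — not valid.
(C) this is just K, valid on every normal frame.
(D) ψ → [R]⟨R⟩ψ is axiom B, which corresponds to symmetry. Such an R need not be symmetric — not valid.
(E) axiom D: valid iff R is serial. Every such R is serial — valid.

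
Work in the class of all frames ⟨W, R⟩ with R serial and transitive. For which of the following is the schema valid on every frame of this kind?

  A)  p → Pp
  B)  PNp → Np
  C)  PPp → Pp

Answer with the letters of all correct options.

C

(A) p → Pp is the dual of axiom T; it is valid on a frame exactly when R is reflexive. Such an R need not be reflexive, so not valid.
(B) the dual of axiom 5: valid iff R is euclidean. Such an R need not be euclidean — not valid.
(C) the dual of axiom 4: valid iff R is transitive. Every such R is transitive — valid.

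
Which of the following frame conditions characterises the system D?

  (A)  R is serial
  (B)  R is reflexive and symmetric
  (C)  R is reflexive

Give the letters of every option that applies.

A

(A) D is sound and complete for exactly this class.
(B) this class determines B (= KTB), not D.
(C) this class determines T (= KT), not D.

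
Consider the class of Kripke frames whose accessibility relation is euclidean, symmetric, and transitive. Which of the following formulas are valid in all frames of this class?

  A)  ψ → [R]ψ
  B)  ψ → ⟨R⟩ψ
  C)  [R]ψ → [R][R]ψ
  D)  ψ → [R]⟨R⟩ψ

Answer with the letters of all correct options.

(A) ψ → [R]ψ (equivalent to ◇p→p) corresponds to R being a subset of the identity. Such an R need not be a subset of the identity, so not valid.
(B) ψ → ⟨R⟩ψ is the dual of axiom T, which corresponds to reflexivity. Such an R need not be reflexive — not valid.
(C) [R]ψ → [R][R]ψ is axiom 4, which corresponds to transitivity. Every such R is transitive — valid.
(D) ψ → [R]⟨R⟩ψ (axiom B) characterises the symmetric frames. Every such R is symmetric — valid.

C, D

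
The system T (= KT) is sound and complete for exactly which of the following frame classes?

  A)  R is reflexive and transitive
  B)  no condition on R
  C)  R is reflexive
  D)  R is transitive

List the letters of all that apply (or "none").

(A) this class determines S4, not T (= KT).
(B) this class determines K, not T (= KT).
(C) T (= KT) is sound and complete for exactly this class.
(D) this class determines K4, not T (= KT).

C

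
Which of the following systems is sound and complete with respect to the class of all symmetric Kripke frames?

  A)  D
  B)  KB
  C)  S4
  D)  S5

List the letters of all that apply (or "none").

(A) D is determined by the class of serial frames.
(B) KB is determined by exactly this class.
(C) S4 is determined by the class of reflexive and transitive frames.
(D) S5 is determined by the class of reflexive, symmetric, and transitive frames.

B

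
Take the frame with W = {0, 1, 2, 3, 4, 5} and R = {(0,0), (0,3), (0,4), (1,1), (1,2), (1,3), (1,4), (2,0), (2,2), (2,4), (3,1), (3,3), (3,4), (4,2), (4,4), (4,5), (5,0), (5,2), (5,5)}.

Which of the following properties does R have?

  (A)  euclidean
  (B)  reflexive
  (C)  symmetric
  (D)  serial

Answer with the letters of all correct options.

B, D

(A) not euclidean: 0 R 3 and 0 R 0 but not 3 R 0.
(B) reflexive: each world relates to itself.
(C) not symmetric: 0 R 3 but not 3 R 0.
(D) serial: every world has an R-successor.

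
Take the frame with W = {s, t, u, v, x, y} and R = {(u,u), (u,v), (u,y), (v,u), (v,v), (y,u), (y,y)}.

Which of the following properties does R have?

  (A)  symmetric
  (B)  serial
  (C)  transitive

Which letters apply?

(A) symmetric: every R-edge is matched by its reverse.
(B) not serial: s has no R-successor.
(C) not transitive: v R u and u R y but not v R y.

A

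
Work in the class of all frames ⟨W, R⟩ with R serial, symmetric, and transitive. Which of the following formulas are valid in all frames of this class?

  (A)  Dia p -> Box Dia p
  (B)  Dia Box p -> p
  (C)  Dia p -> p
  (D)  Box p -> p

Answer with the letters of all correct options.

A serial symmetric transitive relation is reflexive (take any v with uRv; symmetry gives vRu and transitivity gives uRu), hence an equivalence relation.
(A) axiom 5: valid iff R is euclidean. Every such R is euclidean — valid.
(B) Dia Box p -> p is the dual of axiom B; it is valid on a frame exactly when R is symmetric. Every such R is symmetric, so valid.
(C) Dia p -> p is the converse of T; it holds exactly when R ⊆ identity. Such an R need not be a subset of the identity — not valid.
(D) Box p -> p is axiom T; it is valid on a frame exactly when R is reflexive. Every such R is reflexive, so valid.

A, B, D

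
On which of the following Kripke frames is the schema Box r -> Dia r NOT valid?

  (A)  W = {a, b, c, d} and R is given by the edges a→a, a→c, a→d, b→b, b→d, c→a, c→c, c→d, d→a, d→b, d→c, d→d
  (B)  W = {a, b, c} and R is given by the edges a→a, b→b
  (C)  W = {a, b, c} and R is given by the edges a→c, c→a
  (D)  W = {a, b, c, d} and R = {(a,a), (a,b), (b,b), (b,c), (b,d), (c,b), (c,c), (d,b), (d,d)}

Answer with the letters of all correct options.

The schema Box r -> Dia r is axiom D; it is valid on a frame iff R is serial.
(A) R is serial (every world has an R-successor), so the schema is valid here.
(B) R is not serial (c has no R-successor), so the schema fails here.
(C) R is not serial (b has no R-successor), so the schema fails here.
(D) R is serial (every world has an R-successor), so the schema is valid here.

B, C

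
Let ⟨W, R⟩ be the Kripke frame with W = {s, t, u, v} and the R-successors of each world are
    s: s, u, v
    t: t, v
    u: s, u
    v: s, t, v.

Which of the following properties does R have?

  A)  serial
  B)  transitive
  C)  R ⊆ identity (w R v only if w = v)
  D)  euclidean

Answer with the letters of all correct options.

A

(A) serial: every world has an R-successor.
(B) not transitive: s R v and v R t but not s R t.
(C) not ⊆ identity: s R u with s ≠ u.
(D) not euclidean: s R u and s R v but not u R v.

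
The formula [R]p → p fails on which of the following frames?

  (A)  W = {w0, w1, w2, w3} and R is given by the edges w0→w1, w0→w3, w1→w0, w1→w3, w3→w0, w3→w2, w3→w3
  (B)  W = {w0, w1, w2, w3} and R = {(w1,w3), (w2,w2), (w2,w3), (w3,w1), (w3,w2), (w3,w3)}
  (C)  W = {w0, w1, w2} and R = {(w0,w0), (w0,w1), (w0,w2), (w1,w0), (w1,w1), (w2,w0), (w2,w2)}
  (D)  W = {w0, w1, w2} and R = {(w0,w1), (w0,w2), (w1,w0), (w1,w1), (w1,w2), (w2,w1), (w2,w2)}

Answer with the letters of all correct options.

The schema [R]p → p is axiom T; it is valid on a frame iff R is reflexive.
(A) R is not reflexive (not w0 R w0), so the schema fails here.
(B) R is not reflexive (not w0 R w0), so the schema fails here.
(C) R is reflexive (each world relates to itself), so the schema is valid here.
(D) R is not reflexive (not w0 R w0), so the schema fails here.

A, B, D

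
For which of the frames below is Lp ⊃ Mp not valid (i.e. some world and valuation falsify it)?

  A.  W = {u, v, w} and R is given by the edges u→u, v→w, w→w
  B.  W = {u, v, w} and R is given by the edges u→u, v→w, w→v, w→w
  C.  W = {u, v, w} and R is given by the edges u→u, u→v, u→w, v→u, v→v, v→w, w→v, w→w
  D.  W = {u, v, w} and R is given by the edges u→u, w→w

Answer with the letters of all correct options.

The schema Lp ⊃ Mp is axiom D; it is valid on a frame iff R is serial.
(A) R is serial (every world has an R-successor), so the schema is valid here.
(B) R is serial (every world has an R-successor), so the schema is valid here.
(C) R is serial (every world has an R-successor), so the schema is valid here.
(D) R is not serial (v has no R-successor), so the schema fails here.

D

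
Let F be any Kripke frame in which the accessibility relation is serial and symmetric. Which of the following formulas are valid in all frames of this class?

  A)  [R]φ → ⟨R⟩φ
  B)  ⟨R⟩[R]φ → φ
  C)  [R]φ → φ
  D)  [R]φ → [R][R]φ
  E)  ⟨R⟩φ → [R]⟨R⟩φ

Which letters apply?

A, B

(A) [R]φ → ⟨R⟩φ is axiom D, which corresponds to seriality. Every such R is serial — valid.
(B) ⟨R⟩[R]φ → φ is the dual of axiom B; it is valid on a frame exactly when R is symmetric. Every such R is symmetric, so valid.
(C) axiom T: valid iff R is reflexive. Such an R need not be reflexive — not valid.
(D) [R]φ → [R][R]φ is axiom 4, which corresponds to transitivity. Such an R need not be transitive — not valid.
(E) ⟨R⟩φ → [R]⟨R⟩φ is axiom 5; it is valid on a frame exactly when R is euclidean. Such an R need not be euclidean, so not valid.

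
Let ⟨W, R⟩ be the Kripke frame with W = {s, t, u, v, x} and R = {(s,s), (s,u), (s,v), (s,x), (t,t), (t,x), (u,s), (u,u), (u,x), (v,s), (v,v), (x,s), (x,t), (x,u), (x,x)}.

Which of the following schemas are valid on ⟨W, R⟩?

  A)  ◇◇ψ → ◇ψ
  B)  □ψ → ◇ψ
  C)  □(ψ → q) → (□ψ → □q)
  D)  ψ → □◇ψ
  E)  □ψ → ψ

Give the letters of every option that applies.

R is reflexive: each world relates to itself.
R is symmetric: every R-edge is matched by its reverse.
R is not transitive: s R x and x R t but not s R t.
R is serial: every world has an R-successor.
(A) ◇◇ψ → ◇ψ is the dual of axiom 4; it is valid on a frame exactly when R is transitive. R is not transitive, so not valid.
(B) □ψ → ◇ψ (axiom D) characterises the serial frames. R is serial — valid.
(C) □(ψ → q) → (□ψ → □q) is axiom K, valid on every Kripke frame — valid.
(D) ψ → □◇ψ is axiom B, which corresponds to symmetry. R is symmetric — valid.
(E) □ψ → ψ is axiom T; it is valid on a frame exactly when R is reflexive. R is reflexive, so valid.

B, C, D, E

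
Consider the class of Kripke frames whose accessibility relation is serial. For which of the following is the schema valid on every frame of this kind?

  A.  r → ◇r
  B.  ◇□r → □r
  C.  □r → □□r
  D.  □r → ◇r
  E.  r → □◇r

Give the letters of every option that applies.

(A) the dual of axiom T: valid iff R is reflexive. Such an R need not be reflexive — not valid.
(B) ◇□r → □r (the dual of axiom 5) characterises the euclidean frames. Such an R need not be euclidean — not valid.
(C) □r → □□r is axiom 4; it is valid on a frame exactly when R is transitive. Such an R need not be transitive, so not valid.
(D) axiom D: valid iff R is serial. Every such R is serial — valid.
(E) r → □◇r is axiom B; it is valid on a frame exactly when R is symmetric. Such an R need not be symmetric, so not valid.

D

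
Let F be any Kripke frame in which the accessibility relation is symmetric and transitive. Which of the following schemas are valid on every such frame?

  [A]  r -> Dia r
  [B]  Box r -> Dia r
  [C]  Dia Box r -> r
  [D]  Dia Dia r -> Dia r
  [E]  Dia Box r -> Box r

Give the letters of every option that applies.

A symmetric transitive relation is euclidean (uRv and uRw give vRu by symmetry, then vRw by transitivity).
(A) the dual of axiom T: valid iff R is reflexive. Such an R need not be reflexive — not valid.
(B) Box r -> Dia r (axiom D) characterises the serial frames. Such an R need not be serial — not valid.
(C) Dia Box r -> r (the dual of axiom B) characterises the symmetric frames. Every such R is symmetric — valid.
(D) Dia Dia r -> Dia r is the dual of axiom 4, which corresponds to transitivity. Every such R is transitive — valid.
(E) Dia Box r -> Box r (the dual of axiom 5) characterises the euclidean frames. Every such R is euclidean — valid.

C, D, E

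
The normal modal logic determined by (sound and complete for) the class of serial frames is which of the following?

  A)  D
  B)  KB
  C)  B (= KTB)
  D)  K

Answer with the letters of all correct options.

A

(A) D is determined by exactly this class.
(B) KB is determined by the class of symmetric frames.
(C) B (= KTB) is determined by the class of reflexive and symmetric frames.
(D) K is determined by the class of arbitrary frames.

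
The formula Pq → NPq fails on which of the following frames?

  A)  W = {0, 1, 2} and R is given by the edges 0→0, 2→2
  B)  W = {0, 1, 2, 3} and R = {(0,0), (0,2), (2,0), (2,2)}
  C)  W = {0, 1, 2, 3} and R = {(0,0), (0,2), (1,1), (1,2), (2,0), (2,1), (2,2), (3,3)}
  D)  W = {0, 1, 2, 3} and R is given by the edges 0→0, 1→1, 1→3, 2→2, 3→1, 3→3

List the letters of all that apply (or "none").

The schema Pq → NPq is axiom 5; it is valid on a frame iff R is euclidean.
(A) R is euclidean (any two R-successors of the same world are R-related), so the schema is valid here.
(B) R is euclidean (any two R-successors of the same world are R-related), so the schema is valid here.
(C) R is not euclidean (2 R 0 and 2 R 1 but not 0 R 1), so the schema fails here.
(D) R is euclidean (any two R-successors of the same world are R-related), so the schema is valid here.

C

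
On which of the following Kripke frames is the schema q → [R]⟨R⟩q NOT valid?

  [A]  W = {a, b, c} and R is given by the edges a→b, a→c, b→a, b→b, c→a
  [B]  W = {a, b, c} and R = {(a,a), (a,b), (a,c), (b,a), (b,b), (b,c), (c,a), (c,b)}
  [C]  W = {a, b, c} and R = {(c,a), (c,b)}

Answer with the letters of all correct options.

C

The schema q → [R]⟨R⟩q is axiom B; it is valid on a frame iff R is symmetric.
(A) R is symmetric (every R-edge is matched by its reverse), so the schema is valid here.
(B) R is symmetric (every R-edge is matched by its reverse), so the schema is valid here.
(C) R is not symmetric (c R a but not a R c), so the schema fails here.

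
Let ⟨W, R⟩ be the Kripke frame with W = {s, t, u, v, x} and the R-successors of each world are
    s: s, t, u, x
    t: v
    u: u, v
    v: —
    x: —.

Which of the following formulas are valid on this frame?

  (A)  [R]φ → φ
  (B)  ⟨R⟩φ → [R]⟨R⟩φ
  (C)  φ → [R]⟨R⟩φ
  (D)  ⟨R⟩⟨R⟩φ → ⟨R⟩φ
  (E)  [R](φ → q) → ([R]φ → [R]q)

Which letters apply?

E

R is not reflexive: not t R t.
R is not symmetric: s R t but not t R s.
R is not transitive: s R t and t R v but not s R v.
R is not euclidean: s R t and s R s but not t R s.
(A) [R]φ → φ is axiom T; it is valid on a frame exactly when R is reflexive. R is not reflexive, so not valid.
(B) ⟨R⟩φ → [R]⟨R⟩φ is axiom 5; it is valid on a frame exactly when R is euclidean. R is not euclidean, so not valid.
(C) φ → [R]⟨R⟩φ (axiom B) characterises the symmetric frames. R is not symmetric — not valid.
(D) the dual of axiom 4: valid iff R is transitive. R is not transitive — not valid.
(E) [R](φ → q) → ([R]φ → [R]q) is axiom K, valid on every Kripke frame — valid.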